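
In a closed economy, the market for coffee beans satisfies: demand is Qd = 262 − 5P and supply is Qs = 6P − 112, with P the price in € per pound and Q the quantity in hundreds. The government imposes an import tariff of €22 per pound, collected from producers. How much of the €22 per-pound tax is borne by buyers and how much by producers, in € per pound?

Before the tax: set 262 − 5P = 6P − 112 → P* = €34, Q* = 92.
With the tax collected from producers, supply shifts: Qs = 6(P − 22) − 112.
Solving gives Q = 32 with buyers paying €46 and producers receiving €24 (the €22 wedge).
Burden on buyers: €12; on producers: €10. (They sum to €22.)

Buyers bear €12 per pound; producers bear €10 per pound.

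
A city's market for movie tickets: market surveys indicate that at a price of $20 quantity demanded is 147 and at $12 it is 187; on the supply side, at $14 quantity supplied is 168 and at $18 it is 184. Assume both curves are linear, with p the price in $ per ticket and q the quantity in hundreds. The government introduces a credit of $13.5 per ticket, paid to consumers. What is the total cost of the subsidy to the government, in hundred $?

Demand slope: (187 − 147)/(12 − 20) = -5, so qd = 247 − 5p.
Supply slope: (184 − 168)/(18 − 14) = 4, so qs = 4p + 112.
Before the subsidy: set 247 − 5p = 4p + 112 → p* = $15, q* = 172.
With a per-unit subsidy paid to consumers, each effectively pays p − 13.5, so demand becomes qd = 247 − 5(p − 13.5).
Solving gives q = 202 with consumers paying $9 and suppliers receiving $22.5 (the $13.5 wedge).
Outlay = t · Q = 13.5 · 202 = $2727.

Government outlay = $2727 hundred.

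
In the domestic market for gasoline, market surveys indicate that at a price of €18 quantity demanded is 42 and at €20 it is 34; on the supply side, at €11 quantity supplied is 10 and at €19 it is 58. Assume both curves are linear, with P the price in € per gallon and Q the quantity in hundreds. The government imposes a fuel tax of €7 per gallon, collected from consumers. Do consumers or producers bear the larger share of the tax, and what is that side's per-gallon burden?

Consumers bear the larger share: €4.2 per gallon.

Demand slope: (34 − 42)/(20 − 18) = -4, so Qd = 114 − 4P.
Supply slope: (58 − 10)/(19 − 11) = 6, so Qs = 6P − 56.
Without the tax, 114 − 4P = 6P − 56 gives 10P = 170, so P* = €17 and Q* = 46.
With the tax collected from consumers, demand (in seller-price terms) shifts: Qd = 114 − 4(P + 7).
New equilibrium: consumers pay €21.2, producers receive €14.2, Q = 29.2. (Wedge: Pb − Ps = 7.)
Per-gallon burden: consumers €4.2, producers €2.8.
Consumers take the larger share because demand is less price-elastic here (demand slope 4 vs supply slope 6).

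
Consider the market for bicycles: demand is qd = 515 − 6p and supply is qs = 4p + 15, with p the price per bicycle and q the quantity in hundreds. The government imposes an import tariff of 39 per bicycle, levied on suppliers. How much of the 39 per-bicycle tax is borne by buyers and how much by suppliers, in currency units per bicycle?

Buyers bear 15.6 per bicycle; suppliers bear 23.4 per bicycle.

Before the tax: set 515 − 6p = 4p + 15 → p* = 50, q* = 215.
With the tax collected from suppliers, supply shifts: qs = 4(p − 39) + 15.
New equilibrium: buyers pay 65.6, suppliers receive 26.6, q = 121.4. (Wedge: pb − ps = 39.)
Burden on buyers: 15.6; on suppliers: 23.4. (They sum to 39.)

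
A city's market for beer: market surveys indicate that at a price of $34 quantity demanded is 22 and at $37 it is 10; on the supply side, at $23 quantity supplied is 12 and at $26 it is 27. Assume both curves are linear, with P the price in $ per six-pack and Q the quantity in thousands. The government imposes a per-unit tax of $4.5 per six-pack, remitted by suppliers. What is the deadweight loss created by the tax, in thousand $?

Deadweight loss = $22.5 thousand.

Demand slope: (10 − 22)/(37 − 34) = -4, so Qd = 158 − 4P.
Supply slope: (27 − 12)/(26 − 23) = 5, so Qs = 5P − 103.
Without the tax, 158 − 4P = 5P − 103 gives 9P = 261, so P* = $29 and Q* = 42.
With the tax collected from suppliers, supply shifts: Qs = 5(P − 4.5) − 103.
New equilibrium: buyers pay $31.5, suppliers receive $27, Q = 32. (Wedge: Pb − Ps = 4.5.)
Quantity falls by |ΔQ| = |42 − 32| = 10.
DWL = ½ · t · |ΔQ| = ½ · 4.5 · 10 = $22.5.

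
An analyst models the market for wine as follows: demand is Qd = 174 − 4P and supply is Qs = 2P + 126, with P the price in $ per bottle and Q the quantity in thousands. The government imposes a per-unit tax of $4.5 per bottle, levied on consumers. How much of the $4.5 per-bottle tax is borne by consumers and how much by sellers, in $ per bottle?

Without the tax, 174 − 4P = 2P + 126 gives 6P = 48, so P* = $8 and Q* = 142.
With the tax collected from consumers, demand (in seller-price terms) shifts: Qd = 174 − 4(P + 4.5).
New equilibrium: consumers pay $9.5, sellers receive $5, Q = 136. (Wedge: Pb − Ps = 4.5.)
Burden on consumers: $1.5; on sellers: $3. (They sum to $4.5.)

Consumers bear $1.5 per bottle; sellers bear $3 per bottle.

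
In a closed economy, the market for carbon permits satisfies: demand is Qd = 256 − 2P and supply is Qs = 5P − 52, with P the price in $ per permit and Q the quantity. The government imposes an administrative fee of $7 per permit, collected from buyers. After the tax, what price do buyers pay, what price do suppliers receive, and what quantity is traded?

Buyers pay $49; suppliers receive $42; quantity = 158.

Without the tax, 256 − 2P = 5P − 52 gives 7P = 308, so P* = $44 and Q* = 168.
With the tax collected from buyers, demand (in seller-price terms) shifts: Qd = 256 − 2(P + 7).
Solving gives Q = 158 with buyers paying $49 and suppliers receiving $42 (the $7 wedge).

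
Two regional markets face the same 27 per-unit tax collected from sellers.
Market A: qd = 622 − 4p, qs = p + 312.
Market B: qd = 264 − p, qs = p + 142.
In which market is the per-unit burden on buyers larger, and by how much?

Market A: pre-tax p* = 62, q* = 374; post-tax q = 352.4; per-unit burden on buyers = 5.4.
Market B: pre-tax p* = 61, q* = 203; post-tax q = 189.5; per-unit burden on buyers = 13.5.
Difference: 5.4 vs 13.5 → market B is larger by 8.1.

Market B, by 8.1.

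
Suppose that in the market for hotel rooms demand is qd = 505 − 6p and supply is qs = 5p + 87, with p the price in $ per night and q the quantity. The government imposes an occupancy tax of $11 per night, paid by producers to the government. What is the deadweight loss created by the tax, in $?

Deadweight loss = $165.

Without the tax, 505 − 6p = 5p + 87 gives 11p = 418, so p* = $38 and q* = 277.
With the tax collected from producers, supply shifts: qs = 5(p − 11) + 87.
Solving gives q = 247 with buyers paying $43 and producers receiving $32 (the $11 wedge).
Quantity falls by |ΔQ| = |277 − 247| = 30.
DWL = ½ · t · |ΔQ| = ½ · 11 · 30 = $165.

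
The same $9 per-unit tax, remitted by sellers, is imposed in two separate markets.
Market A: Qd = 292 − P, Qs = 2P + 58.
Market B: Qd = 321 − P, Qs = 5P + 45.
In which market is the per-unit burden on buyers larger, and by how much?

Market A: pre-tax P* = $78, Q* = 214; post-tax Q = 208; per-unit burden on buyers = $6.
Market B: pre-tax P* = $46, Q* = 275; post-tax Q = 267.5; per-unit burden on buyers = $7.5.
Difference: $6 vs $7.5 → market B is larger by $1.5.

Market B, by $1.5.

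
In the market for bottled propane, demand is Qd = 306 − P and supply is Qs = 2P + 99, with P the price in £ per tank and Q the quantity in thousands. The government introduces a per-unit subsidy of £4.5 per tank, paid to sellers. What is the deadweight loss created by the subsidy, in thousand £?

Deadweight loss = £6.75 thousand.

Before the subsidy: set 306 − P = 2P + 99 → P* = £69, Q* = 237.
With a per-unit subsidy paid to sellers, each receives P + 4.5 per unit sold, so supply becomes Qs = 2(P + 4.5) + 99.
New equilibrium: consumers pay £66, sellers receive £70.5, Q = 240. (Wedge: Pb − Ps = −4.5.)
Quantity rises by |ΔQ| = |237 − 240| = 3.
DWL = ½ · t · |ΔQ| = ½ · 4.5 · 3 = £6.75.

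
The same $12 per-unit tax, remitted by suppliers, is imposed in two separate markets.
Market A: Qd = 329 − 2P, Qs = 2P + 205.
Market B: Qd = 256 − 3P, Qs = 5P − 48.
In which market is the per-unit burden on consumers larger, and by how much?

Market B, by $1.5.

Market A: pre-tax P* = $31, Q* = 267; post-tax Q = 255; per-unit burden on consumers = $6.
Market B: pre-tax P* = $38, Q* = 142; post-tax Q = 119.5; per-unit burden on consumers = $7.5.
Difference: $6 vs $7.5 → market B is larger by $1.5.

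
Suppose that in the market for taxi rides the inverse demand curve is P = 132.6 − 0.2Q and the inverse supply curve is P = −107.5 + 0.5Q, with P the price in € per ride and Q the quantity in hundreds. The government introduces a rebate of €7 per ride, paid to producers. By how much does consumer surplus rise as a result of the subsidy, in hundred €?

Rewrite in direct form: Qd = 663 − 5P and Qs = 2P + 215.
Before the subsidy: set 663 − 5P = 2P + 215 → P* = €64, Q* = 343.
With a per-unit subsidy paid to producers, each receives P + 7 per unit sold, so supply becomes Qs = 2(P + 7) + 215.
Solving gives Q = 353 with consumers paying €62 and producers receiving €69 (the €7 wedge).
ΔCS is the trapezoid between Q = 353 and Q = 343 of height €2: ½ · (343 + 353) · 2 = €696.

Consumer surplus rises by €696 hundred.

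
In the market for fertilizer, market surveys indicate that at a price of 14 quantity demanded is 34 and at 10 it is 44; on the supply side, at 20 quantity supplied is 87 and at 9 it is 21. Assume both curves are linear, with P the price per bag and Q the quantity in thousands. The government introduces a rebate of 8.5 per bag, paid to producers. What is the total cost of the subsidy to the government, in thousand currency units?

Demand slope: (44 − 34)/(10 − 14) = -2.5, so Qd = 69 − 2.5P.
Supply slope: (21 − 87)/(9 − 20) = 6, so Qs = 6P − 33.
Before the subsidy: set 69 − 2.5P = 6P − 33 → P* = 12, Q* = 39.
With a per-unit subsidy paid to producers, each receives P + 8.5 per unit sold, so supply becomes Qs = 6(P + 8.5) − 33.
New equilibrium: buyers pay 6, producers receive 14.5, Q = 54. (Wedge: Pb − Ps = −8.5.)
Outlay = t · Q = 8.5 · 54 = 459.

Government outlay = 459 thousand.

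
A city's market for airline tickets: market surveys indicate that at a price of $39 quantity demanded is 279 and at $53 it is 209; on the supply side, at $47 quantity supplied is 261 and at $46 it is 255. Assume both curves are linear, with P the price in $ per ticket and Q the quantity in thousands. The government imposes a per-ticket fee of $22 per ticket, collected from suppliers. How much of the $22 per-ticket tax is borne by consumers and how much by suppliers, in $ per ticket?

Consumers bear $12 per ticket; suppliers bear $10 per ticket.

Demand slope: (209 − 279)/(53 − 39) = -5, so Qd = 474 − 5P.
Supply slope: (255 − 261)/(46 − 47) = 6, so Qs = 6P − 21.
Without the tax, 474 − 5P = 6P − 21 gives 11P = 495, so P* = $45 and Q* = 249.
With the tax collected from suppliers, supply shifts: Qs = 6(P − 22) − 21.
New equilibrium: consumers pay $57, suppliers receive $35, Q = 189. (Wedge: Pb − Ps = 22.)
Burden on consumers: $12; on suppliers: $10. (They sum to $22.)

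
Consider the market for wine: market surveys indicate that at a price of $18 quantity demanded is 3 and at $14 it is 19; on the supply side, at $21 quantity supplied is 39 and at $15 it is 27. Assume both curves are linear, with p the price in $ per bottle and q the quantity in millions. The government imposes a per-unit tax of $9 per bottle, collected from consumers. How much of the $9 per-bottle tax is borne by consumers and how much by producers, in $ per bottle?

Consumers bear $3 per bottle; producers bear $6 per bottle.

Demand slope: (19 − 3)/(14 − 18) = -4, so qd = 75 − 4p.
Supply slope: (27 − 39)/(15 − 21) = 2, so qs = 2p − 3.
Before the tax: set 75 − 4p = 2p − 3 → p* = $13, q* = 23.
With the tax collected from consumers, demand (in seller-price terms) shifts: qd = 75 − 4(p + 9).
New equilibrium: consumers pay $16, producers receive $7, q = 11. (Wedge: pb − ps = 9.)
Burden on consumers: $3; on producers: $6. (They sum to $9.)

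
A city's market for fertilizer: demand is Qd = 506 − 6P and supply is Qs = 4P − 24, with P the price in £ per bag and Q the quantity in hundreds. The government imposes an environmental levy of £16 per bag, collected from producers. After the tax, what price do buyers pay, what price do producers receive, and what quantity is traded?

Buyers pay £59.4; producers receive £43.4; quantity = 149.6.

Before the tax: set 506 − 6P = 4P − 24 → P* = £53, Q* = 188.
With the tax collected from producers, supply shifts: Qs = 4(P − 16) − 24.
New equilibrium: buyers pay £59.4, producers receive £43.4, Q = 149.6. (Wedge: Pb − Ps = 16.)
The less price-elastic side of the market bears the larger share of a per-unit tax.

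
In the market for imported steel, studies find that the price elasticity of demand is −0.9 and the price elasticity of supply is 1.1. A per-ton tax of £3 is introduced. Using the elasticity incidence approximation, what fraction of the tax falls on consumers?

Incidence ratio: consumers' share ≈ εs / (εs + |εd|) = 1.1 / (1.1 + 0.9) = 0.55.
Supply is the more elastic side, so consumers bear the larger share.

Consumers' share ≈ 0.55.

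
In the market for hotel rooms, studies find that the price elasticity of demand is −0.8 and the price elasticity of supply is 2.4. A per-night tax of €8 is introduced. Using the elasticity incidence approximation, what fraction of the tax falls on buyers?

Incidence ratio: buyers' share ≈ εs / (εs + |εd|) = 2.4 / (2.4 + 0.8) = 0.75.
Supply is the more elastic side, so buyers bear the larger share.

Buyers' share ≈ 0.75.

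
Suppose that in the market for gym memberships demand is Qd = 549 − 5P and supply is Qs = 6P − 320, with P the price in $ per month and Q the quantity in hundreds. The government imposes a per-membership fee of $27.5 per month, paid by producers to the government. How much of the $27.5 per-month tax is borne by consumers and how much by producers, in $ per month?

Without the tax, 549 − 5P = 6P − 320 gives 11P = 869, so P* = $79 and Q* = 154.
With the tax collected from producers, supply shifts: Qs = 6(P − 27.5) − 320.
New equilibrium: consumers pay $94, producers receive $66.5, Q = 79. (Wedge: Pb − Ps = 27.5.)
Burden on consumers: $15; on producers: $12.5. (They sum to $27.5.)

Consumers bear $15 per month; producers bear $12.5 per month.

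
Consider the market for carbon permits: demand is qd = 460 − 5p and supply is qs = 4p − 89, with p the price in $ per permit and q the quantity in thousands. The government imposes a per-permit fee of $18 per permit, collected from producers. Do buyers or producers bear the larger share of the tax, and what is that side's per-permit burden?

Before the tax: set 460 − 5p = 4p − 89 → p* = $61, q* = 155.
With the tax collected from producers, supply shifts: qs = 4(p − 18) − 89.
New equilibrium: buyers pay $69, producers receive $51, q = 115. (Wedge: pb − ps = 18.)
Per-permit burden: buyers $8, producers $10.
Producers take the larger share because supply is less price-elastic here (demand slope 5 vs supply slope 4).
The less price-elastic side of the market bears the larger share of a per-unit tax.

Producers bear the larger share: $10 per permit.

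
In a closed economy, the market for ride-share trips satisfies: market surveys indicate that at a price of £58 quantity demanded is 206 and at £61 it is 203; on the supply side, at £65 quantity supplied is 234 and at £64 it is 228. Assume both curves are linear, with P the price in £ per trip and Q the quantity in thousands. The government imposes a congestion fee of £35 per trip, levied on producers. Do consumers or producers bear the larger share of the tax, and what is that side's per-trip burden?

Consumers bear the larger share: £30 per trip.

Demand slope: (203 − 206)/(61 − 58) = -1, so Qd = 264 − P.
Supply slope: (228 − 234)/(64 − 65) = 6, so Qs = 6P − 156.
Before the tax: set 264 − P = 6P − 156 → P* = £60, Q* = 204.
With the tax collected from producers, supply shifts: Qs = 6(P − 35) − 156.
Solving gives Q = 174 with consumers paying £90 and producers receiving £55 (the £35 wedge).
Per-trip burden: consumers £30, producers £5.
Consumers take the larger share because demand is less price-elastic here (demand slope 1 vs supply slope 6).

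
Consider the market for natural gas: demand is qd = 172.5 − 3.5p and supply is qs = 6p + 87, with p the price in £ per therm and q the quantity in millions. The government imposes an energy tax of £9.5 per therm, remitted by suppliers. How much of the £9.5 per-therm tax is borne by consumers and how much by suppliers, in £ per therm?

Without the tax, 172.5 − 3.5p = 6p + 87 gives 9.5p = 85.5, so p* = £9 and q* = 141.
With the tax collected from suppliers, supply shifts: qs = 6(p − 9.5) + 87.
New equilibrium: consumers pay £15, suppliers receive £5.5, q = 120. (Wedge: pb − ps = 9.5.)
Burden on consumers: £6; on suppliers: £3.5. (They sum to £9.5.)

Consumers bear £6 per therm; suppliers bear £3.5 per therm.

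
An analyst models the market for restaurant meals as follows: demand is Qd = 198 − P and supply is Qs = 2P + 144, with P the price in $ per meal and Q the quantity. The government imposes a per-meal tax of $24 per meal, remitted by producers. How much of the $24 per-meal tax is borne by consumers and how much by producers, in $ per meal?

Without the tax, 198 − P = 2P + 144 gives 3P = 54, so P* = $18 and Q* = 180.
With the tax collected from producers, supply shifts: Qs = 2(P − 24) + 144.
Solving gives Q = 164 with consumers paying $34 and producers receiving $10 (the $24 wedge).
Burden on consumers: $16; on producers: $8. (They sum to $24.)
The less price-elastic side of the market bears the larger share of a per-unit tax.

Consumers bear $16 per meal; producers bear $8 per meal.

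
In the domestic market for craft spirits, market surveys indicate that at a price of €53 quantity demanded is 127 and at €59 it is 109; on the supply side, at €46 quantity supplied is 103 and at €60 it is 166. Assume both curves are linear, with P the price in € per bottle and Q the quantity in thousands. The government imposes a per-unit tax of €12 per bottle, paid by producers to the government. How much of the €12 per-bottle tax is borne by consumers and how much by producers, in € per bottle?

Consumers bear €7.2 per bottle; producers bear €4.8 per bottle.

Demand slope: (109 − 127)/(59 − 53) = -3, so Qd = 286 − 3P.
Supply slope: (166 − 103)/(60 − 46) = 4.5, so Qs = 4.5P − 104.
Without the tax, 286 − 3P = 4.5P − 104 gives 7.5P = 390, so P* = €52 and Q* = 130.
With the tax collected from producers, supply shifts: Qs = 4.5(P − 12) − 104.
New equilibrium: consumers pay €59.2, producers receive €47.2, Q = 108.4. (Wedge: Pb − Ps = 12.)
Burden on consumers: €7.2; on producers: €4.8. (They sum to €12.)
The less price-elastic side of the market bears the larger share of a per-unit tax.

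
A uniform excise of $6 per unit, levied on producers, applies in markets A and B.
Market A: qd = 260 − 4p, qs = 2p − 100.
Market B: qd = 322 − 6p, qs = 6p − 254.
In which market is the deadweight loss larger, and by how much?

Market A: pre-tax p* = $60, q* = 20; post-tax q = 12; deadweight loss = $24.
Market B: pre-tax p* = $48, q* = 34; post-tax q = 16; deadweight loss = $54.
Difference: $24 vs $54 → market B is larger by $30.

Market B, by $30.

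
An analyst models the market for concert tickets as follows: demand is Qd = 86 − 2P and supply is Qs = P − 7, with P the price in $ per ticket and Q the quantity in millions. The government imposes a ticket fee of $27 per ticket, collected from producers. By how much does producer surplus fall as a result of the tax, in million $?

Without the tax, 86 − 2P = P − 7 gives 3P = 93, so P* = $31 and Q* = 24.
With the tax collected from producers, supply shifts: Qs = (P − 27) − 7.
Solving gives Q = 6 with consumers paying $40 and producers receiving $13 (the $27 wedge).
ΔPS is the trapezoid between Q = 6 and Q = 24 of height $18: ½ · (24 + 6) · 18 = $270.

Producer surplus falls by $270 million.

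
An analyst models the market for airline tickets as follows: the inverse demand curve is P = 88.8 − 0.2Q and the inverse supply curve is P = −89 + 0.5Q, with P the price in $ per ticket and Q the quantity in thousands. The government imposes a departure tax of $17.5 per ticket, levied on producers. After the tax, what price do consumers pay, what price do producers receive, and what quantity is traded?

Rewrite in direct form: Qd = 444 − 5P and Qs = 2P + 178.
Without the tax, 444 − 5P = 2P + 178 gives 7P = 266, so P* = $38 and Q* = 254.
With the tax collected from producers, supply shifts: Qs = 2(P − 17.5) + 178.
Solving gives Q = 229 with consumers paying $43 and producers receiving $25.5 (the $17.5 wedge).
The less price-elastic side of the market bears the larger share of a per-unit tax.

Consumers pay $43; producers receive $25.5; quantity = 229.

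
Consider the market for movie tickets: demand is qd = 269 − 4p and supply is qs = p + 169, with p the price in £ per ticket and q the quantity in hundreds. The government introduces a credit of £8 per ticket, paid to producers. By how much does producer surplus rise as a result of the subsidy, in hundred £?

Without the subsidy, 269 − 4p = p + 169 gives 5p = 100, so p* = £20 and q* = 189.
With a per-unit subsidy paid to producers, each receives p + 8 per unit sold, so supply becomes qs = (p + 8) + 169.
New equilibrium: consumers pay £18.4, producers receive £26.4, q = 195.4. (Wedge: pb − ps = −8.)
ΔPS is the trapezoid between Q = 195.4 and Q = 189 of height £6.4: ½ · (189 + 195.4) · 6.4 = £1230.08.

Producer surplus rises by £1230.08 hundred.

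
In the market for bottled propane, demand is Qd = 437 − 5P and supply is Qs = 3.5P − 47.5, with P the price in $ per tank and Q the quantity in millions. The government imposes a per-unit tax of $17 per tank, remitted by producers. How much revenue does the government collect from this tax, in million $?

Without the tax, 437 − 5P = 3.5P − 47.5 gives 8.5P = 484.5, so P* = $57 and Q* = 152.
With the tax collected from producers, supply shifts: Qs = 3.5(P − 17) − 47.5.
New equilibrium: consumers pay $64, producers receive $47, Q = 117. (Wedge: Pb − Ps = 17.)
Revenue = t · Q = 17 · 117 = $1989.

Tax revenue = $1989 million.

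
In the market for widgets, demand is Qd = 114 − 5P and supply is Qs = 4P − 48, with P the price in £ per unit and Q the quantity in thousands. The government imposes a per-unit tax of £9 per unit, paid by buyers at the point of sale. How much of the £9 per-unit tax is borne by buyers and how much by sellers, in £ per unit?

Buyers bear £4 per unit; sellers bear £5 per unit.

Without the tax, 114 − 5P = 4P − 48 gives 9P = 162, so P* = £18 and Q* = 24.
With the tax collected from buyers, demand (in seller-price terms) shifts: Qd = 114 − 5(P + 9).
New equilibrium: buyers pay £22, sellers receive £13, Q = 4. (Wedge: Pb − Ps = 9.)
Burden on buyers: £4; on sellers: £5. (They sum to £9.)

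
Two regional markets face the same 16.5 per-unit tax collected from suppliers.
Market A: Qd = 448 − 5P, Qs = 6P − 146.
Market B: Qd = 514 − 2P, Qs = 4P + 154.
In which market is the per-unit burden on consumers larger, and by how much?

Market B, by 2.

Market A: pre-tax P* = 54, Q* = 178; post-tax Q = 133; per-unit burden on consumers = 9.
Market B: pre-tax P* = 60, Q* = 394; post-tax Q = 372; per-unit burden on consumers = 11.
Difference: 9 vs 11 → market B is larger by 2.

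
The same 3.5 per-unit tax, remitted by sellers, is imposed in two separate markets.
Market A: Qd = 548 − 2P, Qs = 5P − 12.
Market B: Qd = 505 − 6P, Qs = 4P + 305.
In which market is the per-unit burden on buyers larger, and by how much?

Market A, by 1.1.

Market A: pre-tax P* = 80, Q* = 388; post-tax Q = 383; per-unit burden on buyers = 2.5.
Market B: pre-tax P* = 20, Q* = 385; post-tax Q = 376.6; per-unit burden on buyers = 1.4.
Difference: 2.5 vs 1.4 → market A is larger by 1.1.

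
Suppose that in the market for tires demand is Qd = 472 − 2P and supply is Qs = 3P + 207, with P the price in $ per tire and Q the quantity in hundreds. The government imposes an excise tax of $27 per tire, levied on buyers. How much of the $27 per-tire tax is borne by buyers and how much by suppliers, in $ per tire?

Buyers bear $16.2 per tire; suppliers bear $10.8 per tire.

Without the tax, 472 − 2P = 3P + 207 gives 5P = 265, so P* = $53 and Q* = 366.
With the tax collected from buyers, demand (in seller-price terms) shifts: Qd = 472 − 2(P + 27).
Solving gives Q = 333.6 with buyers paying $69.2 and suppliers receiving $42.2 (the $27 wedge).
Burden on buyers: $16.2; on suppliers: $10.8. (They sum to $27.)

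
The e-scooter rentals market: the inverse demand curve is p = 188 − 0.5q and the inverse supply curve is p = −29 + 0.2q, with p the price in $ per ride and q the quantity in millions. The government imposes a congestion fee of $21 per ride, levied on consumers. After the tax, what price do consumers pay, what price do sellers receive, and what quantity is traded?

Consumers pay $48; sellers receive $27; quantity = 280.

Rewrite in direct form: qd = 376 − 2p and qs = 5p + 145.
Before the tax: set 376 − 2p = 5p + 145 → p* = $33, q* = 310.
With the tax collected from consumers, demand (in seller-price terms) shifts: qd = 376 − 2(p + 21).
New equilibrium: consumers pay $48, sellers receive $27, q = 280. (Wedge: pb − ps = 21.)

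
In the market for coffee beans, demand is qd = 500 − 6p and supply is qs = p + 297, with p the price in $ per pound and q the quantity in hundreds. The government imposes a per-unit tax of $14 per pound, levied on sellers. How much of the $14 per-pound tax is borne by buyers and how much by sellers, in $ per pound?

Without the tax, 500 − 6p = p + 297 gives 7p = 203, so p* = $29 and q* = 326.
With the tax collected from sellers, supply shifts: qs = (p − 14) + 297.
New equilibrium: buyers pay $31, sellers receive $17, q = 314. (Wedge: pb − ps = 14.)
Burden on buyers: $2; on sellers: $12. (They sum to $14.)
The less price-elastic side of the market bears the larger share of a per-unit tax.

Buyers bear $2 per pound; sellers bear $12 per pound.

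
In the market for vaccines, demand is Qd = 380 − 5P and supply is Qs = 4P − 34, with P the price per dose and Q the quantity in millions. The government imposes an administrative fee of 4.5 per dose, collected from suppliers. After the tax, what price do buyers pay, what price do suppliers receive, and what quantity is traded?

Buyers pay 48; suppliers receive 43.5; quantity = 140.

Before the tax: set 380 − 5P = 4P − 34 → P* = 46, Q* = 150.
With the tax collected from suppliers, supply shifts: Qs = 4(P − 4.5) − 34.
Solving gives Q = 140 with buyers paying 48 and suppliers receiving 43.5 (the 4.5 wedge).
The less price-elastic side of the market bears the larger share of a per-unit tax.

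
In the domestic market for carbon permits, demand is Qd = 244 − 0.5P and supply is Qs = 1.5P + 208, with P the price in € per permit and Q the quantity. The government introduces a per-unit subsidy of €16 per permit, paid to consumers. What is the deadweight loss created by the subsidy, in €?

Deadweight loss = €48.

Without the subsidy, 244 − 0.5P = 1.5P + 208 gives 2P = 36, so P* = €18 and Q* = 235.
With a per-unit subsidy paid to consumers, each effectively pays P − 16, so demand becomes Qd = 244 − 0.5(P − 16).
Solving gives Q = 241 with consumers paying €6 and sellers receiving €22 (the €16 wedge).
Quantity rises by |ΔQ| = |235 − 241| = 6.
DWL = ½ · t · |ΔQ| = ½ · 16 · 6 = €48.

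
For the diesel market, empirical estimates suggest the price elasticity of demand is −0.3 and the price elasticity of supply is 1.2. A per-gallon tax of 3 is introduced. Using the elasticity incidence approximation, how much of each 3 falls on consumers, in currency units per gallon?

Incidence ratio: consumers' share ≈ εs / (εs + |εd|) = 1.2 / (1.2 + 0.3) = 0.8.
So consumers bear ≈ 0.8 × 3 = 2.4; sellers bear 0.6.

Consumers bear ≈ 2.4 per gallon.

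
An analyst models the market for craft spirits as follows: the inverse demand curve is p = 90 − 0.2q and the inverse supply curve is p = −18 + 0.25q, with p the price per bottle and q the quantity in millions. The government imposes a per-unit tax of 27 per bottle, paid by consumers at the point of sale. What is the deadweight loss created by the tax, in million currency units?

Inverting to q(p) form: qd = 450 − 5p; qs = 4p + 72.
Before the tax: set 450 − 5p = 4p + 72 → p* = 42, q* = 240.
With the tax collected from consumers, demand (in seller-price terms) shifts: qd = 450 − 5(p + 27).
New equilibrium: consumers pay 54, suppliers receive 27, q = 180. (Wedge: pb − ps = 27.)
Quantity falls by |ΔQ| = |240 − 180| = 60.
DWL = ½ · t · |ΔQ| = ½ · 27 · 60 = 810.

Deadweight loss = 810 million.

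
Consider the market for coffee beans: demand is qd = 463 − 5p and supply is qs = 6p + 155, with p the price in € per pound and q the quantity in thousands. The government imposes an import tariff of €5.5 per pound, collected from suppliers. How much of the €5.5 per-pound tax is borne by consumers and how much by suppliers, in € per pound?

Without the tax, 463 − 5p = 6p + 155 gives 11p = 308, so p* = €28 and q* = 323.
With the tax collected from suppliers, supply shifts: qs = 6(p − 5.5) + 155.
Solving gives q = 308 with consumers paying €31 and suppliers receiving €25.5 (the €5.5 wedge).
Burden on consumers: €3; on suppliers: €2.5. (They sum to €5.5.)
The less price-elastic side of the market bears the larger share of a per-unit tax.

Consumers bear €3 per pound; suppliers bear €2.5 per pound.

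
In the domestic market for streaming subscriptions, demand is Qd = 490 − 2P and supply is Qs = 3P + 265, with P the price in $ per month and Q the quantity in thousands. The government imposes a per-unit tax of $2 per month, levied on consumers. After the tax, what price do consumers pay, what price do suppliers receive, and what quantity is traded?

Consumers pay $46.2; suppliers receive $44.2; quantity = 397.6.

Without the tax, 490 − 2P = 3P + 265 gives 5P = 225, so P* = $45 and Q* = 400.
With the tax collected from consumers, demand (in seller-price terms) shifts: Qd = 490 − 2(P + 2).
New equilibrium: consumers pay $46.2, suppliers receive $44.2, Q = 397.6. (Wedge: Pb − Ps = 2.)
The less price-elastic side of the market bears the larger share of a per-unit tax.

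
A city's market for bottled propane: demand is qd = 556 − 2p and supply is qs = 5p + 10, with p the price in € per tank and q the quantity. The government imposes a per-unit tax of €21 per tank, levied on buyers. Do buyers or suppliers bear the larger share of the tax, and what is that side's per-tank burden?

Buyers bear the larger share: €15 per tank.

Before the tax: set 556 − 2p = 5p + 10 → p* = €78, q* = 400.
With the tax collected from buyers, demand (in seller-price terms) shifts: qd = 556 − 2(p + 21).
New equilibrium: buyers pay €93, suppliers receive €72, q = 370. (Wedge: pb − ps = 21.)
Per-tank burden: buyers €15, suppliers €6.
Buyers take the larger share because demand is less price-elastic here (demand slope 2 vs supply slope 5).
The less price-elastic side of the market bears the larger share of a per-unit tax.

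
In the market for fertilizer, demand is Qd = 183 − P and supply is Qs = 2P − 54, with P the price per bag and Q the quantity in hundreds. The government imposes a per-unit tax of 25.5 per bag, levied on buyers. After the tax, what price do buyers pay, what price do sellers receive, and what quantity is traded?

Before the tax: set 183 − P = 2P − 54 → P* = 79, Q* = 104.
With the tax collected from buyers, demand (in seller-price terms) shifts: Qd = 183 − (P + 25.5).
New equilibrium: buyers pay 96, sellers receive 70.5, Q = 87. (Wedge: Pb − Ps = 25.5.)

Buyers pay 96; sellers receive 70.5; quantity = 87.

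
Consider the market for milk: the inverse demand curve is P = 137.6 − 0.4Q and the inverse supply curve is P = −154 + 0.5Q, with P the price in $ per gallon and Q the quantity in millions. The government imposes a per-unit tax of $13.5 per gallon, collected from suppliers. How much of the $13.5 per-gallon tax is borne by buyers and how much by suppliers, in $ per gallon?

Buyers bear $6 per gallon; suppliers bear $7.5 per gallon.

Rewrite in direct form: Qd = 344 − 2.5P and Qs = 2P + 308.
Before the tax: set 344 − 2.5P = 2P + 308 → P* = $8, Q* = 324.
With the tax collected from suppliers, supply shifts: Qs = 2(P − 13.5) + 308.
New equilibrium: buyers pay $14, suppliers receive $0.5, Q = 309. (Wedge: Pb − Ps = 13.5.)
Burden on buyers: $6; on suppliers: $7.5. (They sum to $13.5.)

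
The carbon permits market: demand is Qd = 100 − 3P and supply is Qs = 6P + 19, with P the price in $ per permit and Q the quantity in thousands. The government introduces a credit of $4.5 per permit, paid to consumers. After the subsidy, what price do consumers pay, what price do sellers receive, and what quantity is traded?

Consumers pay $6; sellers receive $10.5; quantity = 82.

Without the subsidy, 100 − 3P = 6P + 19 gives 9P = 81, so P* = $9 and Q* = 73.
With a per-unit subsidy paid to consumers, each effectively pays P − 4.5, so demand becomes Qd = 100 − 3(P − 4.5).
Solving gives Q = 82 with consumers paying $6 and sellers receiving $10.5 (the $4.5 wedge).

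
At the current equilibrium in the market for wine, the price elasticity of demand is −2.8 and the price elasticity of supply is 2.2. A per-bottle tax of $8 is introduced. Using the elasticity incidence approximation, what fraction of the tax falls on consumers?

Consumers' share ≈ 0.44.

Incidence ratio: consumers' share ≈ εs / (εs + |εd|) = 2.2 / (2.2 + 2.8) = 0.44.
Supply is the less elastic side, so consumers bear the smaller share.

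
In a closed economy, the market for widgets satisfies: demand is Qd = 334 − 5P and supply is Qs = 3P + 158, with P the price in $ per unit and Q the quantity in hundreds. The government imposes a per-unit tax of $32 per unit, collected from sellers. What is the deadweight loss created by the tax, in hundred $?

Deadweight loss = $960 hundred.

Without the tax, 334 − 5P = 3P + 158 gives 8P = 176, so P* = $22 and Q* = 224.
With the tax collected from sellers, supply shifts: Qs = 3(P − 32) + 158.
New equilibrium: consumers pay $34, sellers receive $2, Q = 164. (Wedge: Pb − Ps = 32.)
Quantity falls by |ΔQ| = |224 − 164| = 60.
DWL = ½ · t · |ΔQ| = ½ · 32 · 60 = $960.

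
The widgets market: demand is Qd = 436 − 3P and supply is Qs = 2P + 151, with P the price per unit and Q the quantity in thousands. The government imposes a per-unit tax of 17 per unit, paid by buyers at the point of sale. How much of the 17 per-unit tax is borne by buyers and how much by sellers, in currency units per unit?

Before the tax: set 436 − 3P = 2P + 151 → P* = 57, Q* = 265.
With the tax collected from buyers, demand (in seller-price terms) shifts: Qd = 436 − 3(P + 17).
Solving gives Q = 244.6 with buyers paying 63.8 and sellers receiving 46.8 (the 17 wedge).
Burden on buyers: 6.8; on sellers: 10.2. (They sum to 17.)

Buyers bear 6.8 per unit; sellers bear 10.2 per unit.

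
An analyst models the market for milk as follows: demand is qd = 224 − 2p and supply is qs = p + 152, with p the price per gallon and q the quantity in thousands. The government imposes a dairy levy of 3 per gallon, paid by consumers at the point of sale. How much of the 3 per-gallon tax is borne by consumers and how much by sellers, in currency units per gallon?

Consumers bear 1 per gallon; sellers bear 2 per gallon.

Before the tax: set 224 − 2p = p + 152 → p* = 24, q* = 176.
With the tax collected from consumers, demand (in seller-price terms) shifts: qd = 224 − 2(p + 3).
Solving gives q = 174 with consumers paying 25 and sellers receiving 22 (the 3 wedge).
Burden on consumers: 1; on sellers: 2. (They sum to 3.)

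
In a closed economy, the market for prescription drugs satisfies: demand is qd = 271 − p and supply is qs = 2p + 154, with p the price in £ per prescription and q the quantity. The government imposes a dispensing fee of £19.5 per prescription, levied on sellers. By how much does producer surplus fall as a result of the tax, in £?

Before the tax: set 271 − p = 2p + 154 → p* = £39, q* = 232.
With the tax collected from sellers, supply shifts: qs = 2(p − 19.5) + 154.
Solving gives q = 219 with consumers paying £52 and sellers receiving £32.5 (the £19.5 wedge).
ΔPS is the trapezoid between Q = 219 and Q = 232 of height £6.5: ½ · (232 + 219) · 6.5 = £1465.75.

Producer surplus falls by £1465.75.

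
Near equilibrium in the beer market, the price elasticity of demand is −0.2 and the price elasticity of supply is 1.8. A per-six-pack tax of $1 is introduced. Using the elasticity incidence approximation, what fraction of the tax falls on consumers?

Incidence ratio: consumers' share ≈ εs / (εs + |εd|) = 1.8 / (1.8 + 0.2) = 0.9.
Supply is the more elastic side, so consumers bear the larger share.

Consumers' share ≈ 0.9.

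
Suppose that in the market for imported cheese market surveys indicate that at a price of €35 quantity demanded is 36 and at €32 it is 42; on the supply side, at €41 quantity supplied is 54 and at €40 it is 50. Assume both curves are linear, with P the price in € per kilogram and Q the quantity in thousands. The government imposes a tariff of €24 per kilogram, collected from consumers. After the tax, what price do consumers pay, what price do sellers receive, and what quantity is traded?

Demand slope: (42 − 36)/(32 − 35) = -2, so Qd = 106 − 2P.
Supply slope: (50 − 54)/(40 − 41) = 4, so Qs = 4P − 110.
Without the tax, 106 − 2P = 4P − 110 gives 6P = 216, so P* = €36 and Q* = 34.
With the tax collected from consumers, demand (in seller-price terms) shifts: Qd = 106 − 2(P + 24).
New equilibrium: consumers pay €52, sellers receive €28, Q = 2. (Wedge: Pb − Ps = 24.)

Consumers pay €52; sellers receive €28; quantity = 2.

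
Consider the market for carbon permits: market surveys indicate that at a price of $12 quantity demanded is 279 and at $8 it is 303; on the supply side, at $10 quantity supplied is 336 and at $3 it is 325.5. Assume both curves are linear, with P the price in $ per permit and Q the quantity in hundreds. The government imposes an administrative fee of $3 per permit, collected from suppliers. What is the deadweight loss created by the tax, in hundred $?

Deadweight loss = $5.4 hundred.

Demand slope: (303 − 279)/(8 − 12) = -6, so Qd = 351 − 6P.
Supply slope: (325.5 − 336)/(3 − 10) = 1.5, so Qs = 1.5P + 321.
Without the tax, 351 − 6P = 1.5P + 321 gives 7.5P = 30, so P* = $4 and Q* = 327.
With the tax collected from suppliers, supply shifts: Qs = 1.5(P − 3) + 321.
New equilibrium: consumers pay $4.6, suppliers receive $1.6, Q = 323.4. (Wedge: Pb − Ps = 3.)
Quantity falls by |ΔQ| = |327 − 323.4| = 3.6.
DWL = ½ · t · |ΔQ| = ½ · 3 · 3.6 = $5.4.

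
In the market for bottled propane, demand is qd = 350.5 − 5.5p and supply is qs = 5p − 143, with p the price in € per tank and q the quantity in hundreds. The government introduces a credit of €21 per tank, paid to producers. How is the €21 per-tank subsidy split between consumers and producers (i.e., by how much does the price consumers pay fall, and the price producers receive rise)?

Before the subsidy: set 350.5 − 5.5p = 5p − 143 → p* = €47, q* = 92.
With a per-unit subsidy paid to producers, each receives p + 21 per unit sold, so supply becomes qs = 5(p + 21) − 143.
Solving gives q = 147 with consumers paying €37 and producers receiving €58 (the €21 wedge).
Gain to consumers: €10; to producers: €11. (They sum to €21.)

Consumers gain €10 per tank; producers gain €11 per tank.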